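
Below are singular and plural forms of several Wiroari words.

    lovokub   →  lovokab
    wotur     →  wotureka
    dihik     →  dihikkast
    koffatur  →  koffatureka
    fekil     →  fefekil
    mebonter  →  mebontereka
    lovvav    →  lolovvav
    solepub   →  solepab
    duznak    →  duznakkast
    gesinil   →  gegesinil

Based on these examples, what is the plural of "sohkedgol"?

lovokub and koffatur both have last vowel 'u' yet inflect differently (lovokab, koffatureka), so the last vowel is not what conditions the rule; the final letter is.
"sohkedgol" ends in -l. The stems ending in -l (gesinil → gegesinil, fekil → fefekil) repeat the first consonant+vowel as a prefix.
So sohkedgol → sosohkedgol.

sosohkedgol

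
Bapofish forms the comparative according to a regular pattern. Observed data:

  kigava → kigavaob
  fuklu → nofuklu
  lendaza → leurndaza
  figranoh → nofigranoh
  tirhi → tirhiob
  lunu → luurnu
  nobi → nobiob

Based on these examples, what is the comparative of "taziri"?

lunu and fuklu both end in -u yet inflect differently (luurnu, nofuklu), so the final letter is not what conditions the rule; the first letter is.
"taziri" begins with t-. The one such stem in the data (tirhi → tirhiob) adds -ob, so the same rule applies.
So taziri → taziriob.

taziriob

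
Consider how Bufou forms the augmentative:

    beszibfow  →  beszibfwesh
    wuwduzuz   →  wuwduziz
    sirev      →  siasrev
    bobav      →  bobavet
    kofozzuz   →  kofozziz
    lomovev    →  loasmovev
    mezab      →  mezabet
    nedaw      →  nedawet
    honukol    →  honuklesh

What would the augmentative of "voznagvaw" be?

voznagvawet

beszibfow and nedaw both end in -w yet inflect differently (beszibfwesh, nedawet), so the final letter is not what conditions the rule; the last vowel is.
"voznagvaw" has last vowel 'a'. The stems whose last vowel is 'a' (nedaw → nedawet, mezab → mezabet, bobav → bobavet) add -et.
The other patterns: stems whose last vowel is 'u' change the last vowel to 'i'; stems whose last vowel is 'o' delete the last vowel and add -esh; stems whose last vowel is 'e' insert -as- after the first vowel.
So voznagvaw → voznagvawet.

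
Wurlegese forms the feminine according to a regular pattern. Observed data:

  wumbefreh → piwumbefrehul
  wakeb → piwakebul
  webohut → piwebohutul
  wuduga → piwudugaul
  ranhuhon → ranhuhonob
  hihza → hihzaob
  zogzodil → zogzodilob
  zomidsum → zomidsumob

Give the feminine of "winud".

piwinudul

"winud" begins with w-. The stems beginning with w- (wumbefreh → piwumbefrehul, wakeb → piwakebul, webohut → piwebohutul) add pi- … -ul around the stem.
So winud → piwinudul.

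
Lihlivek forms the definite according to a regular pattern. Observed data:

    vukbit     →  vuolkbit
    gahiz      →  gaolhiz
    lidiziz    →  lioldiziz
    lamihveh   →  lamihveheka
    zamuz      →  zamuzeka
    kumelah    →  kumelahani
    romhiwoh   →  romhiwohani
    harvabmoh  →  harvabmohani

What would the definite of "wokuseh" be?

gahiz and zamuz both end in -z yet inflect differently (gaolhiz, zamuzeka), so the final letter is not what conditions the rule; the last vowel is.
"wokuseh" has last vowel 'e'. The one such stem in the data (lamihveh → lamihveheka) adds -eka, so the same rule applies.
The other patterns: stems whose last vowel is 'i' insert -ol- after the first vowel; stems whose last vowel is 'a' or 'o' add -ani.
So wokuseh → wokuseheka.

wokuseheka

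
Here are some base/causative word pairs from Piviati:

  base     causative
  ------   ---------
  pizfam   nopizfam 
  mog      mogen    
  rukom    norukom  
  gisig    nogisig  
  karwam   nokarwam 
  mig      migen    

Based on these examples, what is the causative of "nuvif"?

mig and gisig both end in -g yet inflect differently (migen, nogisig), so the final letter is not what conditions the rule; the number of vowels is.
"nuvif" has 2 vowels. The stems with 2 vowels (gisig → nogisig, karwam → nokarwam, rukom → norukom) add the prefix no-.
The other pattern: stems with 1 vowel add -en.
So nuvif → nonuvif.

nonuvif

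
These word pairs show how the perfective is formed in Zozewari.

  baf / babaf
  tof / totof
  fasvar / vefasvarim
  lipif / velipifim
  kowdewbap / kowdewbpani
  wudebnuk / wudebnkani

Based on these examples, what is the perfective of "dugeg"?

vedugegim

"dugeg" has 2 vowels. The stems with 2 vowels (fasvar → vefasvarim, lipif → velipifim) add ve- … -im around the stem.
The other patterns: stems with 1 vowel repeat the first consonant+vowel as a prefix; stems with 3 vowels delete the last vowel and add -ani.
So dugeg → vedugegim.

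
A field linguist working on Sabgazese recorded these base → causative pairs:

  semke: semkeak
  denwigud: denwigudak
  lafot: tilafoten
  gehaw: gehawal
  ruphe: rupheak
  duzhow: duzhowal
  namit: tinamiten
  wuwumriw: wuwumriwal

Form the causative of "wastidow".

wuwumriw and namit both have last vowel 'i' yet inflect differently (wuwumriwal, tinamiten), so the last vowel is not what conditions the rule; the final letter is.
"wastidow" ends in -w. The stems ending in -w (gehaw → gehawal, wuwumriw → wuwumriwal, duzhow → duzhowal) add -al.
So wastidow → wastidowal.

wastidowal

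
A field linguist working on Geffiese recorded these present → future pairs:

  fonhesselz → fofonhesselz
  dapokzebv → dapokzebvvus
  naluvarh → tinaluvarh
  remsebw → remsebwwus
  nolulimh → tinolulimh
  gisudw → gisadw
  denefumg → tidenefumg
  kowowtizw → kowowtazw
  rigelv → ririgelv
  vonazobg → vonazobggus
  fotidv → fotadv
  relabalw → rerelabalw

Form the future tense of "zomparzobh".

zomparzobhhus

relabalw and remsebw both end in -w yet inflect differently (rerelabalw, remsebwwus), so the final letter is not what conditions the rule; the second-to-last letter is.
"zomparzobh" has second-to-last letter 'b'. The stems whose second-to-last letter is 'b' (remsebw → remsebwwus, vonazobg → vonazobggus, dapokzebv → dapokzebvvus) double the final consonant and add -us.
The other patterns: stems whose second-to-last letter is 'l' repeat the first consonant+vowel as a prefix; stems whose second-to-last letter is 'd' or 'z' change the last vowel to 'a'; stems whose second-to-last letter is 'm' or 'r' add the prefix ti-.
So zomparzobh → zomparzobhhus.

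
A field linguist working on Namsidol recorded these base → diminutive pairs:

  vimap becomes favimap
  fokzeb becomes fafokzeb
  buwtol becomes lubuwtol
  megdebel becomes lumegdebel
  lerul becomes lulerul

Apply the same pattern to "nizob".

"nizob" ends in -b. The one such stem in the data (fokzeb → fafokzeb) adds the prefix fa-, so the same rule applies.
The other pattern: stems ending in -l add the prefix lu-.
So nizob → fanizob.

fanizob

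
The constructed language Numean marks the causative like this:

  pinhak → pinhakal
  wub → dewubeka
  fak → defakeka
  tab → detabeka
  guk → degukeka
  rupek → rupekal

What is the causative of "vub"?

devubeka

guk and pinhak both end in -k yet inflect differently (degukeka, pinhakal), so the final letter is not what conditions the rule; the number of vowels is.
"vub" has 1 vowel. The stems with 1 vowel (guk → degukeka, tab → detabeka, fak → defakeka) add de- … -eka around the stem.
So vub → devubeka.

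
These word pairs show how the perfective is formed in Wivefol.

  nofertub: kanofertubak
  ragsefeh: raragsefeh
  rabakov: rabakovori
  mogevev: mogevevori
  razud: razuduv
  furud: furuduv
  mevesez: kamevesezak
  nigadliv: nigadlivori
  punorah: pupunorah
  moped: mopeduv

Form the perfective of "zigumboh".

mogevev and moped both have last vowel 'e' yet inflect differently (mogevevori, mopeduv), so the last vowel is not what conditions the rule; the final letter is.
"zigumboh" ends in -h. The stems ending in -h (ragsefeh → raragsefeh, punorah → pupunorah) repeat the first consonant+vowel as a prefix.
The other patterns: stems ending in -v add -ori; stems ending in -d add -uv; stems ending in -b or -z add ka- … -ak around the stem.
So zigumboh → zizigumboh.

zizigumboh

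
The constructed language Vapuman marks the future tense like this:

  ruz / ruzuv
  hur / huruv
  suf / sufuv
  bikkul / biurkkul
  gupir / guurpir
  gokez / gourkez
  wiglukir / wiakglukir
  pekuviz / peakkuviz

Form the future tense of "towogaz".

toakwogaz

"towogaz" has 3 vowels. The stems with 3 vowels (wiglukir → wiakglukir, pekuviz → peakkuviz) insert -ak- after the first vowel.
So towogaz → toakwogaz.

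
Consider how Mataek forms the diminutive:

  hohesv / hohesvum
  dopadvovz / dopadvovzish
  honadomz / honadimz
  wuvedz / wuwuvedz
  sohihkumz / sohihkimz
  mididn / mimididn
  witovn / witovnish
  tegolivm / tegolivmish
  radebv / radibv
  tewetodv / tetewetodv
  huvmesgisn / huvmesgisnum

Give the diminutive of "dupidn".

dudupidn

dopadvovz and sohihkumz both end in -z yet inflect differently (dopadvovzish, sohihkimz), so the final letter is not what conditions the rule; the second-to-last letter is.
"dupidn" has second-to-last letter 'd'. The stems whose second-to-last letter is 'd' (mididn → mimididn, wuvedz → wuwuvedz, tewetodv → tetewetodv) repeat the first consonant+vowel as a prefix.
The other patterns: stems whose second-to-last letter is 'v' add -ish; stems whose second-to-last letter is 'b' or 'm' change the last vowel to 'i'; stems whose second-to-last letter is 's' add -um.
So dupidn → dudupidn.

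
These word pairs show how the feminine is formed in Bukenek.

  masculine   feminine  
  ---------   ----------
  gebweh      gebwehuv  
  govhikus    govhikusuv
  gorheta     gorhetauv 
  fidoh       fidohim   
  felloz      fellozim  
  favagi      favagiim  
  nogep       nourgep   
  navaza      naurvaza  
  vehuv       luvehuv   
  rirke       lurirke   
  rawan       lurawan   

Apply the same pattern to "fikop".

"fikop" begins with f-. The stems beginning with f- (fidoh → fidohim, felloz → fellozim, favagi → favagiim) add -im.
So fikop → fikopim.

fikopim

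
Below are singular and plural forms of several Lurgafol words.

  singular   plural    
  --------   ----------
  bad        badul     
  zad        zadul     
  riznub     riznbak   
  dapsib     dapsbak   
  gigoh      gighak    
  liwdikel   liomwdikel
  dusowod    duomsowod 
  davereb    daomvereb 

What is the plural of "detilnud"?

deomtilnud

bad and dusowod both end in -d yet inflect differently (badul, duomsowod), so the final letter is not what conditions the rule; the number of vowels is.
"detilnud" has 3 vowels. The stems with 3 vowels (liwdikel → liomwdikel, dusowod → duomsowod, davereb → daomvereb) insert -om- after the first vowel.
The other patterns: stems with 1 vowel add -ul; stems with 2 vowels delete the last vowel and add -ak.
So detilnud → deomtilnud.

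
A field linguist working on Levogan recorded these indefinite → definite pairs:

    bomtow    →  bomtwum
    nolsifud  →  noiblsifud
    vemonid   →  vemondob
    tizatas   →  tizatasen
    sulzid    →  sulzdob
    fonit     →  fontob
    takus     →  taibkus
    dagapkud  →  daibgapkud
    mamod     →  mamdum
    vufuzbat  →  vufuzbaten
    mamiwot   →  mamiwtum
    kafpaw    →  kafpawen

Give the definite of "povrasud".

poibvrasud

"povrasud" has last vowel 'u'. The stems whose last vowel is 'u' (nolsifud → noiblsifud, dagapkud → daibgapkud, takus → taibkus) insert -ib- after the first vowel.
The other patterns: stems whose last vowel is 'i' delete the last vowel and add -ob; stems whose last vowel is 'a' add -en; stems whose last vowel is 'o' delete the last vowel and add -um.
So povrasud → poibvrasud.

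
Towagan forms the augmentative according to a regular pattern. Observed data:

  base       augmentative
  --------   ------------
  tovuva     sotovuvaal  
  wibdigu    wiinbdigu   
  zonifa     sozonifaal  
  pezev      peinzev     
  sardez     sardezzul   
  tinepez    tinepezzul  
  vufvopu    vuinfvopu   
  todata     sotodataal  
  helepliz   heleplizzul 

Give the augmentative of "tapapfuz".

sardez and pezev both have last vowel 'e' yet inflect differently (sardezzul, peinzev), so the last vowel is not what conditions the rule; the final letter is.
"tapapfuz" ends in -z. The stems ending in -z (sardez → sardezzul, tinepez → tinepezzul, helepliz → heleplizzul) double the final consonant and add -ul.
The other patterns: stems ending in -u or -v insert -in- after the first vowel; stems ending in -a add so- … -al around the stem.
So tapapfuz → tapapfuzzul.

tapapfuzzul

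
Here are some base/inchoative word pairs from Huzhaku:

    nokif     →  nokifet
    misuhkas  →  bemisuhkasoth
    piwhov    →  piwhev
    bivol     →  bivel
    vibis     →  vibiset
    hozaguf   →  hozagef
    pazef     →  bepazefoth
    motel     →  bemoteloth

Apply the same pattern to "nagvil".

misuhkas and vibis both end in -s yet inflect differently (bemisuhkasoth, vibiset), so the final letter is not what conditions the rule; the last vowel is.
"nagvil" has last vowel 'i'. The stems whose last vowel is 'i' (vibis → vibiset, nokif → nokifet) add -et.
The other patterns: stems whose last vowel is 'a' or 'e' add be- … -oth around the stem; stems whose last vowel is 'o' or 'u' change the last vowel to 'e'.
So nagvil → nagvilet.

nagvilet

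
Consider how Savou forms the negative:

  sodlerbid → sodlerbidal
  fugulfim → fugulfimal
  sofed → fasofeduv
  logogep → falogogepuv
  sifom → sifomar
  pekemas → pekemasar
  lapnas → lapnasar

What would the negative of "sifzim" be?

sifzimal

sodlerbid and sofed both end in -d yet inflect differently (sodlerbidal, fasofeduv), so the final letter is not what conditions the rule; the last vowel is.
"sifzim" has last vowel 'i'. The stems whose last vowel is 'i' (sodlerbid → sodlerbidal, fugulfim → fugulfimal) add -al.
The other patterns: stems whose last vowel is 'e' add fa- … -uv around the stem; stems whose last vowel is 'a' or 'o' add -ar.
So sifzim → sifzimal.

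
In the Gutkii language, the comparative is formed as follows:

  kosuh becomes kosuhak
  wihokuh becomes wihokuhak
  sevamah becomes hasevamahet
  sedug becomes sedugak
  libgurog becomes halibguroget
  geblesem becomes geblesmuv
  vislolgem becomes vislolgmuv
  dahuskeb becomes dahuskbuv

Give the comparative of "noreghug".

sedug and libgurog both end in -g yet inflect differently (sedugak, halibguroget), so the final letter is not what conditions the rule; the last vowel is.
"noreghug" has last vowel 'u'. The stems whose last vowel is 'u' (sedug → sedugak, kosuh → kosuhak, wihokuh → wihokuhak) add -ak.
The other patterns: stems whose last vowel is 'e' delete the last vowel and add -uv; stems whose last vowel is 'a' or 'o' add ha- … -et around the stem.
So noreghug → noreghugak.

noreghugak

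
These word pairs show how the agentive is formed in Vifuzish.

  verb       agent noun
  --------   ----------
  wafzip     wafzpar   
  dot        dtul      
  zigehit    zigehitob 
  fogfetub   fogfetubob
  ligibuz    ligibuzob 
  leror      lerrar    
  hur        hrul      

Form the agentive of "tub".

tbul

hur and leror both end in -r yet inflect differently (hrul, lerrar), so the final letter is not what conditions the rule; the number of vowels is.
"tub" has 1 vowel. The stems with 1 vowel (hur → hrul, dot → dtul) delete the last vowel and add -ul.
The other patterns: stems with 2 vowels delete the last vowel and add -ar; stems with 3 vowels add -ob.
So tub → tbul.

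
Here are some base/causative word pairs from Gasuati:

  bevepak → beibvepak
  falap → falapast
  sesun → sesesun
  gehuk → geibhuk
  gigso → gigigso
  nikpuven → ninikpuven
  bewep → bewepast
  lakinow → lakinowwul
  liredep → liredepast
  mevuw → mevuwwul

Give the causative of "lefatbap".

gigso and lakinow both have last vowel 'o' yet inflect differently (gigigso, lakinowwul), so the last vowel is not what conditions the rule; the final letter is.
"lefatbap" ends in -p. The stems ending in -p (liredep → liredepast, falap → falapast, bewep → bewepast) add -ast.
So lefatbap → lefatbapast.

lefatbapast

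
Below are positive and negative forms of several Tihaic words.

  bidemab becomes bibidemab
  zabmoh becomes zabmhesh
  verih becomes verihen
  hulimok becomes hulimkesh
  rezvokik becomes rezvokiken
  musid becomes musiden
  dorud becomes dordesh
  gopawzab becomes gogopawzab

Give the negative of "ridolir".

verih and zabmoh both end in -h yet inflect differently (verihen, zabmhesh), so the final letter is not what conditions the rule; the last vowel is.
"ridolir" has last vowel 'i'. The stems whose last vowel is 'i' (musid → musiden, verih → verihen, rezvokik → rezvokiken) add -en.
So ridolir → ridoliren.

ridoliren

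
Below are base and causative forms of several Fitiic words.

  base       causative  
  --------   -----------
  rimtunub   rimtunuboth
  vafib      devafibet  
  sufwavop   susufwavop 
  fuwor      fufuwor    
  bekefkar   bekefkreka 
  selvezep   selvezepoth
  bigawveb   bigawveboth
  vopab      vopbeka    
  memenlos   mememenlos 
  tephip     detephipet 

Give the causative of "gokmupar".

gokmupreka

"gokmupar" has last vowel 'a'. The stems whose last vowel is 'a' (bekefkar → bekefkreka, vopab → vopbeka) delete the last vowel and add -eka.
The other patterns: stems whose last vowel is 'o' repeat the first consonant+vowel as a prefix; stems whose last vowel is 'e' or 'u' add -oth; stems whose last vowel is 'i' add de- … -et around the stem.
So gokmupar → gokmupreka.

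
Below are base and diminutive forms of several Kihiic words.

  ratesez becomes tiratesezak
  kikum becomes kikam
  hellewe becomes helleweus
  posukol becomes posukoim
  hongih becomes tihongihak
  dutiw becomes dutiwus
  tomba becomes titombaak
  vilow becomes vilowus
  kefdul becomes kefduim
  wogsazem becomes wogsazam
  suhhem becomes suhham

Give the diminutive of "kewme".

kewmeus

hellewe and suhhem both have last vowel 'e' yet inflect differently (helleweus, suhham), so the last vowel is not what conditions the rule; the final letter is.
"kewme" ends in -e. The one such stem in the data (hellewe → helleweus) adds -us, so the same rule applies.
The other patterns: stems ending in -m change the last vowel to 'a'; stems ending in -l drop the final letter and add -im; stems ending in -a, -h or -z add ti- … -ak around the stem.
So kewme → kewmeus.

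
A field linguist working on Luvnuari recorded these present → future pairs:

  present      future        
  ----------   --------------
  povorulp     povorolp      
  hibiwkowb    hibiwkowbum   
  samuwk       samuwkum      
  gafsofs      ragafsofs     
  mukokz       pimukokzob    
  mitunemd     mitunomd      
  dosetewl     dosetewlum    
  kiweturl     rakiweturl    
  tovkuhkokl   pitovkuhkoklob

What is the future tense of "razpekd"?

dosetewl and tovkuhkokl both end in -l yet inflect differently (dosetewlum, pitovkuhkoklob), so the final letter is not what conditions the rule; the second-to-last letter is.
"razpekd" has second-to-last letter 'k'. The stems whose second-to-last letter is 'k' (tovkuhkokl → pitovkuhkoklob, mukokz → pimukokzob) add pi- … -ob around the stem.
The other patterns: stems whose second-to-last letter is 'w' add -um; stems whose second-to-last letter is 'f' or 'r' add the prefix ra-; stems whose second-to-last letter is 'l' or 'm' change the last vowel to 'o'.
So razpekd → pirazpekdob.

pirazpekdob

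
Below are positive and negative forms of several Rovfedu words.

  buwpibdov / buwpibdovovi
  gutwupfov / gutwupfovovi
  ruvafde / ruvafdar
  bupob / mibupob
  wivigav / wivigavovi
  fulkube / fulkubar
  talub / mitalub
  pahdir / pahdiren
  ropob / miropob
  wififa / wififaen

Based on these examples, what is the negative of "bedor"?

bedoren

buwpibdov and bupob both have last vowel 'o' yet inflect differently (buwpibdovovi, mibupob), so the last vowel is not what conditions the rule; the final letter is.
"bedor" ends in -r. The one such stem in the data (pahdir → pahdiren) adds -en, so the same rule applies.
The other patterns: stems ending in -v add -ovi; stems ending in -e drop the final letter and add -ar; stems ending in -b add the prefix mi-.
So bedor → bedoren.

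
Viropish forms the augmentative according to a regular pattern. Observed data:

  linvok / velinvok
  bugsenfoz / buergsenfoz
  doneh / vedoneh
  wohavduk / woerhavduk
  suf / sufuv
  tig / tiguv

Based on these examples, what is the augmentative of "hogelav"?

linvok and wohavduk both end in -k yet inflect differently (velinvok, woerhavduk), so the final letter is not what conditions the rule; the number of vowels is.
"hogelav" has 3 vowels. The stems with 3 vowels (wohavduk → woerhavduk, bugsenfoz → buergsenfoz) insert -er- after the first vowel.
So hogelav → hoergelav.

hoergelav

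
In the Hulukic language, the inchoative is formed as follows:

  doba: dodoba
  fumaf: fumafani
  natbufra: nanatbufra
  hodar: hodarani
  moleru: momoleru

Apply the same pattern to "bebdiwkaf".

bebdiwkafani

hodar and natbufra both have last vowel 'a' yet inflect differently (hodarani, nanatbufra), so the last vowel is not what conditions the rule; whether the stem ends in a vowel or a consonant is.
"bebdiwkaf" ends in a consonant. The stems ending in a consonant (hodar → hodarani, fumaf → fumafani) add -ani.
The other pattern: stems ending in a vowel repeat the first consonant+vowel as a prefix.
So bebdiwkaf → bebdiwkafani.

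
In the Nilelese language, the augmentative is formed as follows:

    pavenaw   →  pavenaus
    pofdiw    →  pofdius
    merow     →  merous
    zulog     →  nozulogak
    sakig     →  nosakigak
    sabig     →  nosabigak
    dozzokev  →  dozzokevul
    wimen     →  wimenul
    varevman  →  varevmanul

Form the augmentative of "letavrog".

noletavrogak

"letavrog" ends in -g. The stems ending in -g (zulog → nozulogak, sakig → nosakigak, sabig → nosabigak) add no- … -ak around the stem.
The other patterns: stems ending in -w drop the final letter and add -us; stems ending in -n or -v add -ul.
So letavrog → noletavrogak.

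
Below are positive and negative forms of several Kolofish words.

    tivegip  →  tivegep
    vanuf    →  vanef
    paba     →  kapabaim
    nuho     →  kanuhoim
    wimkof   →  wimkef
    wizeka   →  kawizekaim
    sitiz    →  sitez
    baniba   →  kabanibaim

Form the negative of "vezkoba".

kavezkobaim

wimkof and nuho both have last vowel 'o' yet inflect differently (wimkef, kanuhoim), so the last vowel is not what conditions the rule; whether the stem ends in a vowel or a consonant is.
"vezkoba" ends in a vowel. The stems ending in a vowel (nuho → kanuhoim, wizeka → kawizekaim, paba → kapabaim) add ka- … -im around the stem.
So vezkoba → kavezkobaim.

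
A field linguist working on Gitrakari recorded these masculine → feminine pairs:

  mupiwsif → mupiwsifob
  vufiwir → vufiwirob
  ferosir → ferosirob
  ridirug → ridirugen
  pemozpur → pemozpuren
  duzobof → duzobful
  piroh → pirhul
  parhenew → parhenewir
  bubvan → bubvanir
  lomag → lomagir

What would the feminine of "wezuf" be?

wezufen

"wezuf" has last vowel 'u'. The stems whose last vowel is 'u' (ridirug → ridirugen, pemozpur → pemozpuren) add -en.
The other patterns: stems whose last vowel is 'i' add -ob; stems whose last vowel is 'o' delete the last vowel and add -ul; stems whose last vowel is 'a' or 'e' add -ir.
So wezuf → wezufen.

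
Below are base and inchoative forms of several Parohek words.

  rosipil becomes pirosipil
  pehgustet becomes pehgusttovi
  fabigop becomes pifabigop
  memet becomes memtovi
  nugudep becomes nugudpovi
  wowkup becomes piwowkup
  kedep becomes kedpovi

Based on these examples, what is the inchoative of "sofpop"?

pisofpop

"sofpop" has last vowel 'o'. The one such stem in the data (fabigop → pifabigop) adds the prefix pi-, so the same rule applies.
So sofpop → pisofpop.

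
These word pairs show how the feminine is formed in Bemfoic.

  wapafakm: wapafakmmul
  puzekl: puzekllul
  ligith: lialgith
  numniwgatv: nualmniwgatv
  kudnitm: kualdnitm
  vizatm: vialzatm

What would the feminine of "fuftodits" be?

fualftodits

"fuftodits" has second-to-last letter 't'. The stems whose second-to-last letter is 't' (ligith → lialgith, numniwgatv → nualmniwgatv, kudnitm → kualdnitm) insert -al- after the first vowel.
The other pattern: stems whose second-to-last letter is 'k' double the final consonant and add -ul.
So fuftodits → fualftodits.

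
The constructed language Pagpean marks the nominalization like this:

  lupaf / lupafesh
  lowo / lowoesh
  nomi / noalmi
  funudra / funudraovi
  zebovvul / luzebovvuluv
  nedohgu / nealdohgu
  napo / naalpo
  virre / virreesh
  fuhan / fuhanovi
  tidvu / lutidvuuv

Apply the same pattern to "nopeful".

lowo and napo both end in -o yet inflect differently (lowoesh, naalpo), so the final letter is not what conditions the rule; the first letter is.
"nopeful" begins with n-. The stems beginning with n- (nomi → noalmi, nedohgu → nealdohgu, napo → naalpo) insert -al- after the first vowel.
So nopeful → noalpeful.

noalpeful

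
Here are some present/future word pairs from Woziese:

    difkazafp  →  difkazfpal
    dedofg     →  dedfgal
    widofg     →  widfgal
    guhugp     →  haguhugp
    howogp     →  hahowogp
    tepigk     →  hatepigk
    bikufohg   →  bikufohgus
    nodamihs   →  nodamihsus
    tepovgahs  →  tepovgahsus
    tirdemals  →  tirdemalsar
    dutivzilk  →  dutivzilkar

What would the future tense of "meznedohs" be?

difkazafp and guhugp both end in -p yet inflect differently (difkazfpal, haguhugp), so the final letter is not what conditions the rule; the second-to-last letter is.
"meznedohs" has second-to-last letter 'h'. The stems whose second-to-last letter is 'h' (bikufohg → bikufohgus, nodamihs → nodamihsus, tepovgahs → tepovgahsus) add -us.
The other patterns: stems whose second-to-last letter is 'f' delete the last vowel and add -al; stems whose second-to-last letter is 'g' add the prefix ha-; stems whose second-to-last letter is 'l' add -ar.
So meznedohs → meznedohsus.

meznedohsus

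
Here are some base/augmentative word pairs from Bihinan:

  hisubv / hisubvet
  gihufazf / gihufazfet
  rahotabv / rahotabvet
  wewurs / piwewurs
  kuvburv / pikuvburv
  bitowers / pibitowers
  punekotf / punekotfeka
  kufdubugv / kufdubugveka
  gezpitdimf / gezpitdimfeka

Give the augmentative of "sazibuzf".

sazibuzfet

hisubv and kuvburv both end in -v yet inflect differently (hisubvet, pikuvburv), so the final letter is not what conditions the rule; the second-to-last letter is.
"sazibuzf" has second-to-last letter 'z'. The one such stem in the data (gihufazf → gihufazfet) adds -et, so the same rule applies.
The other patterns: stems whose second-to-last letter is 'r' add the prefix pi-; stems whose second-to-last letter is 'g', 'm' or 't' add -eka.
So sazibuzf → sazibuzfet.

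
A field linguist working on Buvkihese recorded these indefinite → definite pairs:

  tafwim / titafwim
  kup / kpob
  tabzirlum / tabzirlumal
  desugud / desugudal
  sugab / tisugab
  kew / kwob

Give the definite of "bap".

bpob

tafwim and tabzirlum both end in -m yet inflect differently (titafwim, tabzirlumal), so the final letter is not what conditions the rule; the number of vowels is.
"bap" has 1 vowel. The stems with 1 vowel (kup → kpob, kew → kwob) delete the last vowel and add -ob.
So bap → bpob.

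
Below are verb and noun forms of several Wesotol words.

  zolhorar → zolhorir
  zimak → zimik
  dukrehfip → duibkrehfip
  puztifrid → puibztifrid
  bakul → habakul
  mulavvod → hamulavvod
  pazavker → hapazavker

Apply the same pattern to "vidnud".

havidnud

"vidnud" has last vowel 'u'. The one such stem in the data (bakul → habakul) adds the prefix ha-, so the same rule applies.
So vidnud → havidnud.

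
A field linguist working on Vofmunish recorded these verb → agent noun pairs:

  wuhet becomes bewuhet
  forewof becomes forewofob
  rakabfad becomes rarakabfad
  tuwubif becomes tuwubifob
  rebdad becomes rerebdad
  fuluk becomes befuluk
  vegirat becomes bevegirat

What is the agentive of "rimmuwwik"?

berimmuwwik

"rimmuwwik" ends in -k. The one such stem in the data (fuluk → befuluk) adds the prefix be-, so the same rule applies.
The other patterns: stems ending in -d repeat the first consonant+vowel as a prefix; stems ending in -f add -ob.
So rimmuwwik → berimmuwwik.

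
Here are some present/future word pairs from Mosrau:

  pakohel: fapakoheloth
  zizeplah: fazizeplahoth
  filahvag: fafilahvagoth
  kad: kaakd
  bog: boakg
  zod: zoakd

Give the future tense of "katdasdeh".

bog and filahvag both end in -g yet inflect differently (boakg, fafilahvagoth), so the final letter is not what conditions the rule; the number of vowels is.
"katdasdeh" has 3 vowels. The stems with 3 vowels (filahvag → fafilahvagoth, pakohel → fapakoheloth, zizeplah → fazizeplahoth) add fa- … -oth around the stem.
So katdasdeh → fakatdasdehoth.

fakatdasdehoth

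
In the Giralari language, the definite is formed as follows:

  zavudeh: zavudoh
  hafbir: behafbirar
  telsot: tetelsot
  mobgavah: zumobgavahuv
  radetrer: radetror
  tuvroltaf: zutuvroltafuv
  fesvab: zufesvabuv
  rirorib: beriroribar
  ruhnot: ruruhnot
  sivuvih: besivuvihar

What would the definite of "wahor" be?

wawahor

mobgavah and sivuvih both end in -h yet inflect differently (zumobgavahuv, besivuvihar), so the final letter is not what conditions the rule; the last vowel is.
"wahor" has last vowel 'o'. The stems whose last vowel is 'o' (ruhnot → ruruhnot, telsot → tetelsot) repeat the first consonant+vowel as a prefix.
So wahor → wawahor.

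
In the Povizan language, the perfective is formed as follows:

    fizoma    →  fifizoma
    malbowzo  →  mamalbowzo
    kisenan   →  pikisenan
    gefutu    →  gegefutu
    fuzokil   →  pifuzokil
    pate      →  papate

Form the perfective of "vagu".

vavagu

fizoma and kisenan both have last vowel 'a' yet inflect differently (fifizoma, pikisenan), so the last vowel is not what conditions the rule; whether the stem ends in a vowel or a consonant is.
"vagu" ends in a vowel. The stems ending in a vowel (pate → papate, fizoma → fifizoma, malbowzo → mamalbowzo) repeat the first consonant+vowel as a prefix.
The other pattern: stems ending in a consonant add the prefix pi-.
So vagu → vavagu.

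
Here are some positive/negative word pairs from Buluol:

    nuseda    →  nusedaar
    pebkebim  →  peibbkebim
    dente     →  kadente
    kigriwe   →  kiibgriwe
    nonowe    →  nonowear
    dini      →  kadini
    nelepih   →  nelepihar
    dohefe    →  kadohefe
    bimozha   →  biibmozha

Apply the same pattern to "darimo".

nonowe and dohefe both end in -e yet inflect differently (nonowear, kadohefe), so the final letter is not what conditions the rule; the first letter is.
"darimo" begins with d-. The stems beginning with d- (dohefe → kadohefe, dini → kadini, dente → kadente) add the prefix ka-.
The other patterns: stems beginning with n- add -ar; stems beginning with b-, k- or p- insert -ib- after the first vowel.
So darimo → kadarimo.

kadarimo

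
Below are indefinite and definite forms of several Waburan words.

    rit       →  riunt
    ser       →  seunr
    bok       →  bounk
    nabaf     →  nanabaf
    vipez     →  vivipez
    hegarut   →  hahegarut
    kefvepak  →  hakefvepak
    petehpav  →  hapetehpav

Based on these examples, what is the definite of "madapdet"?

hamadapdet

rit and hegarut both end in -t yet inflect differently (riunt, hahegarut), so the final letter is not what conditions the rule; the number of vowels is.
"madapdet" has 3 vowels. The stems with 3 vowels (hegarut → hahegarut, kefvepak → hakefvepak, petehpav → hapetehpav) add the prefix ha-.
The other patterns: stems with 1 vowel insert -un- after the first vowel; stems with 2 vowels repeat the first consonant+vowel as a prefix.
So madapdet → hamadapdet.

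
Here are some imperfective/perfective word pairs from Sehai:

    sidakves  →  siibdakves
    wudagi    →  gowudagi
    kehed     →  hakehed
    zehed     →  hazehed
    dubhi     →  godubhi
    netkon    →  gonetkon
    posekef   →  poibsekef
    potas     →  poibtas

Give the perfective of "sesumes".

seibsumes

"sesumes" ends in -s. The stems ending in -s (sidakves → siibdakves, potas → poibtas) insert -ib- after the first vowel.
The other patterns: stems ending in -d add the prefix ha-; stems ending in -i or -n add the prefix go-.
So sesumes → seibsumes.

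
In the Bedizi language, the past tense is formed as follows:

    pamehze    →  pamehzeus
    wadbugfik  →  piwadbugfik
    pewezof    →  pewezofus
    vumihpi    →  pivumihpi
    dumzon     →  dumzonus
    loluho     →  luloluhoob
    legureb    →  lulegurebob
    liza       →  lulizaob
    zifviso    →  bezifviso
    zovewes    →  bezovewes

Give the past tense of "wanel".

zifviso and loluho both end in -o yet inflect differently (bezifviso, luloluhoob), so the final letter is not what conditions the rule; the first letter is.
"wanel" begins with w-. The one such stem in the data (wadbugfik → piwadbugfik) adds the prefix pi-, so the same rule applies.
The other patterns: stems beginning with z- add the prefix be-; stems beginning with l- add lu- … -ob around the stem; stems beginning with d- or p- add -us.
So wanel → piwanel.

piwanel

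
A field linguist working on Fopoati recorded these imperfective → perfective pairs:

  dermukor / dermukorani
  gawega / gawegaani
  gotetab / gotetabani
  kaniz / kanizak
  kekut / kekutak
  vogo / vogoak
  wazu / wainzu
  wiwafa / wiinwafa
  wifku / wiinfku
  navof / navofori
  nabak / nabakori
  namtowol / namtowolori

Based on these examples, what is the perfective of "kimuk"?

gawega and wiwafa both end in -a yet inflect differently (gawegaani, wiinwafa), so the final letter is not what conditions the rule; the first letter is.
"kimuk" begins with k-. The stems beginning with k- (kaniz → kanizak, kekut → kekutak) add -ak.
The other patterns: stems beginning with d- or g- add -ani; stems beginning with w- insert -in- after the first vowel; stems beginning with n- add -ori.
So kimuk → kimukak.

kimukak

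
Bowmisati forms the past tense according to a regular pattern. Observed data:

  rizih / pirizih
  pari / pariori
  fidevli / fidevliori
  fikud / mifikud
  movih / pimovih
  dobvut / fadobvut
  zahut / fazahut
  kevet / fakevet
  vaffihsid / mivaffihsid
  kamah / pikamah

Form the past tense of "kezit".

fakezit

"kezit" ends in -t. The stems ending in -t (dobvut → fadobvut, zahut → fazahut, kevet → fakevet) add the prefix fa-.
The other patterns: stems ending in -h add the prefix pi-; stems ending in -i add -ori; stems ending in -d add the prefix mi-.
So kezit → fakezit.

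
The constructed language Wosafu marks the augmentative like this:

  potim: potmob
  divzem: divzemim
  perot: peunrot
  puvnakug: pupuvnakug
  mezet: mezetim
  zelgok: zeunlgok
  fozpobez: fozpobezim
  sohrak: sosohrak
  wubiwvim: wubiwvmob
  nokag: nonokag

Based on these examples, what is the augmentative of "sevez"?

sevezim

mezet and perot both end in -t yet inflect differently (mezetim, peunrot), so the final letter is not what conditions the rule; the last vowel is.
"sevez" has last vowel 'e'. The stems whose last vowel is 'e' (fozpobez → fozpobezim, mezet → mezetim, divzem → divzemim) add -im.
The other patterns: stems whose last vowel is 'o' insert -un- after the first vowel; stems whose last vowel is 'i' delete the last vowel and add -ob; stems whose last vowel is 'a' or 'u' repeat the first consonant+vowel as a prefix.
So sevez → sevezim.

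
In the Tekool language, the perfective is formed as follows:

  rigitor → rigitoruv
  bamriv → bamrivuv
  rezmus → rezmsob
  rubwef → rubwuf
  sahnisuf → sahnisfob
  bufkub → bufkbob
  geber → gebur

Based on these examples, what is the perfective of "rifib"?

rifibuv

"rifib" has last vowel 'i'. The one such stem in the data (bamriv → bamrivuv) adds -uv, so the same rule applies.
The other patterns: stems whose last vowel is 'u' delete the last vowel and add -ob; stems whose last vowel is 'e' change the last vowel to 'u'.
So rifib → rifibuv.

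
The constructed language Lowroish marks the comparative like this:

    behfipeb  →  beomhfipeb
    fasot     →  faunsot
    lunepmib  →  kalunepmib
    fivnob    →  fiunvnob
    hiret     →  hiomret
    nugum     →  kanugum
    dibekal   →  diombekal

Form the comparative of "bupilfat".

"bupilfat" has last vowel 'a'. The one such stem in the data (dibekal → diombekal) inserts -om- after the first vowel (as do hiret, behfipeb), so the same rule applies.
So bupilfat → buompilfat.

buompilfat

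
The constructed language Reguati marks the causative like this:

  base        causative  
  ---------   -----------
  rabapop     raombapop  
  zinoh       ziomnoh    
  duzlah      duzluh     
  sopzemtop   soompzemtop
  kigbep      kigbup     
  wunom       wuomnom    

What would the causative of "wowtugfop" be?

"wowtugfop" has last vowel 'o'. The stems whose last vowel is 'o' (rabapop → raombapop, sopzemtop → soompzemtop, zinoh → ziomnoh) insert -om- after the first vowel.
The other pattern: stems whose last vowel is 'a' or 'e' change the last vowel to 'u'.
So wowtugfop → woomwtugfop.

woomwtugfop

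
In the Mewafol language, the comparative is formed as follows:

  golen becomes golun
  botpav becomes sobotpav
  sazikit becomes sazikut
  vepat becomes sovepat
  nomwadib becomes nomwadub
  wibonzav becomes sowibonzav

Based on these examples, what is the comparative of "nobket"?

nobkut

vepat and sazikit both end in -t yet inflect differently (sovepat, sazikut), so the final letter is not what conditions the rule; the last vowel is.
"nobket" has last vowel 'e'. The one such stem in the data (golen → golun) changes the last vowel to 'u' (as do nomwadib, sazikit), so the same rule applies.
So nobket → nobkut.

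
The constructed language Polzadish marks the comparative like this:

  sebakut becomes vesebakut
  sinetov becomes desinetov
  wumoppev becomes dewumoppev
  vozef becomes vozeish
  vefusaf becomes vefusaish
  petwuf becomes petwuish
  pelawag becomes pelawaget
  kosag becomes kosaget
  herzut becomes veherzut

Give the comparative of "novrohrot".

"novrohrot" ends in -t. The stems ending in -t (herzut → veherzut, sebakut → vesebakut) add the prefix ve-.
So novrohrot → venovrohrot.

venovrohrot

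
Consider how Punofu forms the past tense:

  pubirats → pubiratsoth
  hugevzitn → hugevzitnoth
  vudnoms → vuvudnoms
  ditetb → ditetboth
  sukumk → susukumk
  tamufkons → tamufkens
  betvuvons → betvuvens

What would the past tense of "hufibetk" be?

hufibetkoth

betvuvons and vudnoms both end in -s yet inflect differently (betvuvens, vuvudnoms), so the final letter is not what conditions the rule; the second-to-last letter is.
"hufibetk" has second-to-last letter 't'. The stems whose second-to-last letter is 't' (ditetb → ditetboth, hugevzitn → hugevzitnoth, pubirats → pubiratsoth) add -oth.
The other patterns: stems whose second-to-last letter is 'n' change the last vowel to 'e'; stems whose second-to-last letter is 'm' repeat the first consonant+vowel as a prefix.
So hufibetk → hufibetkoth.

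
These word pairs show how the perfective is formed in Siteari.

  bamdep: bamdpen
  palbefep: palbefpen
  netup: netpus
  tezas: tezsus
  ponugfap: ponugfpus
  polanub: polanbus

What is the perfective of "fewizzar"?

"fewizzar" has last vowel 'a'. The stems whose last vowel is 'a' (tezas → tezsus, ponugfap → ponugfpus) delete the last vowel and add -us.
The other pattern: stems whose last vowel is 'e' delete the last vowel and add -en.
So fewizzar → fewizzrus.

fewizzrus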